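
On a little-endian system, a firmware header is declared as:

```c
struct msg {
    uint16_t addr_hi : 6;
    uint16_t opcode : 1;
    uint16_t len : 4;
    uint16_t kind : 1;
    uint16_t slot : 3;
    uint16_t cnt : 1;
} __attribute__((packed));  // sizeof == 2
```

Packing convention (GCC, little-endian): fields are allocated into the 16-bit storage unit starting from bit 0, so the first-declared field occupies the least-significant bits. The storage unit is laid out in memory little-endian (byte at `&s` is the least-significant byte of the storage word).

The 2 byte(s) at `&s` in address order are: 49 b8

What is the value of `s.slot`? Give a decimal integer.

3

[0]=0x49 [1]=0xb8 (little-endian) → word 0xb849
addr_hi [0+:6] = (word>>0) & 0x3f = 9
opcode [6+:1] = (word>>6) & 0x1 = 1
len [7+:4] = (word>>7) & 0xf = 0
kind [11+:1] = (word>>11) & 0x1 = 1
slot [12+:3] = (word>>12) & 0x7 = 3  ←
cnt [15+:1] = (word>>15) & 0x1 = 1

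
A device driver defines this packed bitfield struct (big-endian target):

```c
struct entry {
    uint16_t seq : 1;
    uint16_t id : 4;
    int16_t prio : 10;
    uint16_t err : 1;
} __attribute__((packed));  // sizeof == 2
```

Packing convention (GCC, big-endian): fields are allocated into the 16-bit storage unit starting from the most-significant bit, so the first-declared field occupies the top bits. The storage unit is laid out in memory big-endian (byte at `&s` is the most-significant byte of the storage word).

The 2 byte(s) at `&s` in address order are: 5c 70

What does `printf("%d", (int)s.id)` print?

11

[0]=0x5c [1]=0x70 (big-endian) → word 0x5c70
seq [15+:1] = (word>>15) & 0x1 = 0
id [11+:4] = (word>>11) & 0xf = 11  ←
prio [1+:10] = (word>>1) & 0x3ff = 568
err [0+:1] = (word>>0) & 0x1 = 0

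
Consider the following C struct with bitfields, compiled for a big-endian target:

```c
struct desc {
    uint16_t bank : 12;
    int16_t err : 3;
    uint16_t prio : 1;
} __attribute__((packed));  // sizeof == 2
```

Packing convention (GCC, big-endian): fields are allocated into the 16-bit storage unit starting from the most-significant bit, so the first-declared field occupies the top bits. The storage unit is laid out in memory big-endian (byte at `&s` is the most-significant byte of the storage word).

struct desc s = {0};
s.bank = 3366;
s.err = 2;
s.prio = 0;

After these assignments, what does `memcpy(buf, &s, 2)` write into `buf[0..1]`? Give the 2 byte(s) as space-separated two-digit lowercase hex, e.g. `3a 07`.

d2 64

bank (12b) val=3366 bits=0xd26 at bit 4: 0xd260
err (3b) val=2 bits=0x2 at bit 1: 0xd264
prio (1b) val=0 bits=0x0 at bit 0: 0xd264
word = 0xd264 → big-endian bytes:
  [0]=0xd2  [1]=0x64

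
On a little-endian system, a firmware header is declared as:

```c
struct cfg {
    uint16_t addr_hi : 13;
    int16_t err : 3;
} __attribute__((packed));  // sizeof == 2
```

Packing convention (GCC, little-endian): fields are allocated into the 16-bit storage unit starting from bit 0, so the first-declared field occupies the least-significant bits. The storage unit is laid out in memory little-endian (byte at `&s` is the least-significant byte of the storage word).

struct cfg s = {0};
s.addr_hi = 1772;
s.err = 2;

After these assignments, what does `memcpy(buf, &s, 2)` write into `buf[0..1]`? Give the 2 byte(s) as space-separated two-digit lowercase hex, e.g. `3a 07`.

ec 46

addr_hi:13 = 1772 → 0x6ec << 0 → word 0x06ec
err:3 = 2 → 0x2 << 13 → word 0x46ec
word = 0x46ec → little-endian bytes:
  [0]=0xec  [1]=0x46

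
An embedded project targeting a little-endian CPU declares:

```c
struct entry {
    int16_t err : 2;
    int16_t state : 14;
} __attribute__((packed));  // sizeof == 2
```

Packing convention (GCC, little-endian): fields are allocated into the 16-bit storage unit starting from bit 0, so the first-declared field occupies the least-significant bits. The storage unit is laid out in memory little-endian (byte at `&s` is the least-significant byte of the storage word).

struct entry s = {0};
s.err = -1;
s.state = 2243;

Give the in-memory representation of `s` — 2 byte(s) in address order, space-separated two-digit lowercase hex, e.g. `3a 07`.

err:2 = -1 → 0x3 << 0 → word 0x0003
state:14 = 2243 → 0x8c3 << 2 → word 0x230f
word = 0x230f → little-endian bytes:
  [0]=0x0f  [1]=0x23

0f 23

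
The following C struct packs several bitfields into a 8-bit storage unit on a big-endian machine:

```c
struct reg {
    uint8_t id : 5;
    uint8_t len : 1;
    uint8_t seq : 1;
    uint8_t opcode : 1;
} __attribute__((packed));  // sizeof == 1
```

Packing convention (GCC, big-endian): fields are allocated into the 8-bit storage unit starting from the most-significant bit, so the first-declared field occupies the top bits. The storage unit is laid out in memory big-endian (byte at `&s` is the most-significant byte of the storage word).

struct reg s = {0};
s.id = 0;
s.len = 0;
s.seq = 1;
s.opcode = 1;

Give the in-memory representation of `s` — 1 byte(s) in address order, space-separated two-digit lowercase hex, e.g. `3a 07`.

03

id (5b) val=0 bits=0x0 at bit 3: 0x00
len (1b) val=0 bits=0x0 at bit 2: 0x00
seq (1b) val=1 bits=0x1 at bit 1: 0x02
opcode (1b) val=1 bits=0x1 at bit 0: 0x03
word = 0x03 → big-endian bytes:
  [0]=0x03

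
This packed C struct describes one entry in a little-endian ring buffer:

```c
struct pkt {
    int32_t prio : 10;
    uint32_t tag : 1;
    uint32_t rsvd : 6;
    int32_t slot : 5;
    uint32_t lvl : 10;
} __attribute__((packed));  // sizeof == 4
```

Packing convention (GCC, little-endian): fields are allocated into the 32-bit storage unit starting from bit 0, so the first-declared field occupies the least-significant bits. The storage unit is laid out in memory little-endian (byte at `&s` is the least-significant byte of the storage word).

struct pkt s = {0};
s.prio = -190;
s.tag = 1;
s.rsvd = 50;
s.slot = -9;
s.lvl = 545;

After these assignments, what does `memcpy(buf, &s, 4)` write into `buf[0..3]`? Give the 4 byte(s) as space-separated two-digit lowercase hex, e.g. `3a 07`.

42 97 6f 88

[0+:10] prio=-190 & 0x3ff = 0x342; word=0x00000342
[10+:1] tag=1 & 0x1 = 0x1; word=0x00000742
[11+:6] rsvd=50 & 0x3f = 0x32; word=0x00019742
[17+:5] slot=-9 & 0x1f = 0x17; word=0x002f9742
[22+:10] lvl=545 & 0x3ff = 0x221; word=0x886f9742
word = 0x886f9742 → little-endian bytes:
  [0]=0x42  [1]=0x97  [2]=0x6f  [3]=0x88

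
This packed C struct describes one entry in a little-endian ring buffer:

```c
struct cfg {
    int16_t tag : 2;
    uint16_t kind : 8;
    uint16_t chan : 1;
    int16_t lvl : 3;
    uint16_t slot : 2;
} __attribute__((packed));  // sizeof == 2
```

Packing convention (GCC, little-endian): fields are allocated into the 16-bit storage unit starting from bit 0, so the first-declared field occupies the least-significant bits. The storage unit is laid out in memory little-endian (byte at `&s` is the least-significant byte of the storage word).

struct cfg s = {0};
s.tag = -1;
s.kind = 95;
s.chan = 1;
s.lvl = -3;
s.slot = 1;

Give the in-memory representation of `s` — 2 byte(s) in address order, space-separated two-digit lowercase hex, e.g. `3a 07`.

7f 6d

tag (2b) val=-1 bits=0x3 at bit 0: 0x0003
kind (8b) val=95 bits=0x5f at bit 2: 0x017f
chan (1b) val=1 bits=0x1 at bit 10: 0x057f
lvl (3b) val=-3 bits=0x5 at bit 11: 0x2d7f
slot (2b) val=1 bits=0x1 at bit 14: 0x6d7f
word = 0x6d7f → little-endian bytes:
  [0]=0x7f  [1]=0x6d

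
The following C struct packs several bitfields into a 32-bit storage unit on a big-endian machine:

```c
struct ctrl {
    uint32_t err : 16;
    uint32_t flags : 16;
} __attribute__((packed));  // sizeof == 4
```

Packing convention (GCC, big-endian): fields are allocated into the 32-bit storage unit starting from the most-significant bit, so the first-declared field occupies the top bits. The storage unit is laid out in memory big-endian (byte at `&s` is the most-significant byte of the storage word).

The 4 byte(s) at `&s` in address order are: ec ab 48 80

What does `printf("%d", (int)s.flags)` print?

[0]=0xec [1]=0xab [2]=0x48 [3]=0x80 (big-endian) → word 0xecab4880
err:16 @ bit 16 → (0xecab4880>>16)&0xffff = 0xecab
flags:16 @ bit 0 → (0xecab4880>>0)&0xffff = 0x4880  ←

18560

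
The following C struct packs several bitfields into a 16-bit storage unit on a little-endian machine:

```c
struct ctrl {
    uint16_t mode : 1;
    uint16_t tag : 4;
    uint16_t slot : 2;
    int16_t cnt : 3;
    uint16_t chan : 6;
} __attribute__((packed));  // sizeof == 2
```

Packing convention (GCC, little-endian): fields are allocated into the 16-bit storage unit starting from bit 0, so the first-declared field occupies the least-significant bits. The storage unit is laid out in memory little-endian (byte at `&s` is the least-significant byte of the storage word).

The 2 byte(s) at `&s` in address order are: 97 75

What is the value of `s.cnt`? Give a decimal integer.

[0]=0x97 [1]=0x75 (little-endian) → word 0x7597
mode:1 @ bit 0 → (0x7597>>0)&0x1 = 0x1
tag:4 @ bit 1 → (0x7597>>1)&0xf = 0xb
slot:2 @ bit 5 → (0x7597>>5)&0x3 = 0x0
cnt:3 @ bit 7 → (0x7597>>7)&0x7 = 0x3  ←
chan:6 @ bit 10 → (0x7597>>10)&0x3f = 0x1d
cnt signed 3b, MSB=0: value = 3

3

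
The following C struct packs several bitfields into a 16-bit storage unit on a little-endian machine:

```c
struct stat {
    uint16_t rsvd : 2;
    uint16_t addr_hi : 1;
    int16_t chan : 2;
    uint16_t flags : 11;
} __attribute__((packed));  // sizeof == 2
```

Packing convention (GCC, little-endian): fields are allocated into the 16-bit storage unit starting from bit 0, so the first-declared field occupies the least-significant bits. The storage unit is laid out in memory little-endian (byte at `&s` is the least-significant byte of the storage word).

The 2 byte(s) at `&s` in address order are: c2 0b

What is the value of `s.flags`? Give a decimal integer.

[0]=0xc2 [1]=0x0b (little-endian) → word 0x0bc2
rsvd:2 @ bit 0 → (0x0bc2>>0)&0x3 = 0x2
addr_hi:1 @ bit 2 → (0x0bc2>>2)&0x1 = 0x0
chan:2 @ bit 3 → (0x0bc2>>3)&0x3 = 0x0
flags:11 @ bit 5 → (0x0bc2>>5)&0x7ff = 0x5e  ←

94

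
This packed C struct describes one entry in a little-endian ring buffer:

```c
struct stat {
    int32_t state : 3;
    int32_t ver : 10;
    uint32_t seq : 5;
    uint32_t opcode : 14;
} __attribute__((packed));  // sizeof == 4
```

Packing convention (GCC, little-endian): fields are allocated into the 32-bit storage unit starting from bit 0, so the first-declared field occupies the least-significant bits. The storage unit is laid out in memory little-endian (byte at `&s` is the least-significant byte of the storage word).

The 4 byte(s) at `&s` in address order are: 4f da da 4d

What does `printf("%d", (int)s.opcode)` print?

4982

[0]=0x4f [1]=0xda [2]=0xda [3]=0x4d (little-endian) → word 0x4ddada4f
state:3 @ bit 0 → (0x4ddada4f>>0)&0x7 = 0x7
ver:10 @ bit 3 → (0x4ddada4f>>3)&0x3ff = 0x349
seq:5 @ bit 13 → (0x4ddada4f>>13)&0x1f = 0x16
opcode:14 @ bit 18 → (0x4ddada4f>>18)&0x3fff = 0x1376  ←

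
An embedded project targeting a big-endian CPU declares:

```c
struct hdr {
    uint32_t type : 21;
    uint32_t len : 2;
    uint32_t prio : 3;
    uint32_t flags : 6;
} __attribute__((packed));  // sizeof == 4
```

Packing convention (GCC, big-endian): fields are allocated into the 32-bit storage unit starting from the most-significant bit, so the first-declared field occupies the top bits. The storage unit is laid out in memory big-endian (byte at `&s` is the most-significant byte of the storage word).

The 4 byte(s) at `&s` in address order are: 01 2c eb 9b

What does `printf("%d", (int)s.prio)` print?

[0]=0x01 [1]=0x2c [2]=0xeb [3]=0x9b (big-endian) → word 0x012ceb9b
type:21 @ bit 11 → (0x012ceb9b>>11)&0x1fffff = 0x259d
len:2 @ bit 9 → (0x012ceb9b>>9)&0x3 = 0x1
prio:3 @ bit 6 → (0x012ceb9b>>6)&0x7 = 0x6  ←
flags:6 @ bit 0 → (0x012ceb9b>>0)&0x3f = 0x1b

6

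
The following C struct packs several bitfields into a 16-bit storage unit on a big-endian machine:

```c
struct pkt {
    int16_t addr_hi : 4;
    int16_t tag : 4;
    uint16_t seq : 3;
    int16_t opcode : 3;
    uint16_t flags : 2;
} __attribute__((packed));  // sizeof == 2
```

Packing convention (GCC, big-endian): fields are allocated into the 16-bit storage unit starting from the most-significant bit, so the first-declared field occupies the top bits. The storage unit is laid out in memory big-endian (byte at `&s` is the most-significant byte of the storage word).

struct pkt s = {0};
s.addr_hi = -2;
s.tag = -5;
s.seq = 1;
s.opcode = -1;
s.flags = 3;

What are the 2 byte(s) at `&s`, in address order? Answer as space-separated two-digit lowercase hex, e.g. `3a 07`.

addr_hi (4b) val=-2 bits=0xe at bit 12: 0xe000
tag (4b) val=-5 bits=0xb at bit 8: 0xeb00
seq (3b) val=1 bits=0x1 at bit 5: 0xeb20
opcode (3b) val=-1 bits=0x7 at bit 2: 0xeb3c
flags (2b) val=3 bits=0x3 at bit 0: 0xeb3f
word = 0xeb3f → big-endian bytes:
  [0]=0xeb  [1]=0x3f

eb 3f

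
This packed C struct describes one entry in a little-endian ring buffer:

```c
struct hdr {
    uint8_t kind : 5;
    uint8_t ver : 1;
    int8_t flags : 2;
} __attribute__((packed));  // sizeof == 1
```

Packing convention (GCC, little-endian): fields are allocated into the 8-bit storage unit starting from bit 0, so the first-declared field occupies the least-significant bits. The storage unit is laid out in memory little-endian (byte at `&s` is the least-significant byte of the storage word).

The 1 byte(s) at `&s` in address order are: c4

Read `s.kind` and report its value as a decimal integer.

4

[0]=0xc4 (little-endian) → word 0xc4
kind [0+:5] = (word>>0) & 0x1f = 4  ←
ver [5+:1] = (word>>5) & 0x1 = 0
flags [6+:2] = (word>>6) & 0x3 = 3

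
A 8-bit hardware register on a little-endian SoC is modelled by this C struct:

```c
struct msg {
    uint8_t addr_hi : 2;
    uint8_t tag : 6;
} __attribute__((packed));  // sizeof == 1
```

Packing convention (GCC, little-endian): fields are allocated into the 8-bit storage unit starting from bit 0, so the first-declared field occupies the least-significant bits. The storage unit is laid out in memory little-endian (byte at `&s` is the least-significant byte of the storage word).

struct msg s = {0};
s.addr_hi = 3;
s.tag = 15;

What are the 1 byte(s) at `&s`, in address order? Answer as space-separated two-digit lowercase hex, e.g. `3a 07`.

addr_hi (2b) val=3 bits=0x3 at bit 0: 0x03
tag (6b) val=15 bits=0xf at bit 2: 0x3f
word = 0x3f → little-endian bytes:
  [0]=0x3f

3f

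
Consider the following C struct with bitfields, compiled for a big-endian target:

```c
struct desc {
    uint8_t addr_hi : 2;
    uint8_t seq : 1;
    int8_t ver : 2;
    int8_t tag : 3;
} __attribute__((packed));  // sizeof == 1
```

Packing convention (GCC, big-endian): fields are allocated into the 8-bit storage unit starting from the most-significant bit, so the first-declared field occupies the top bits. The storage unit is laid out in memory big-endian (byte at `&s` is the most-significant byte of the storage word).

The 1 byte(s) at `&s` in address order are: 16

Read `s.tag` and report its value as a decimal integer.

-2

[0]=0x16 (big-endian) → word 0x16
addr_hi [6+:2] = (word>>6) & 0x3 = 0
seq [5+:1] = (word>>5) & 0x1 = 0
ver [3+:2] = (word>>3) & 0x3 = 2
tag [0+:3] = (word>>0) & 0x7 = 6  ←
tag signed 3b, MSB=1: 6 - 8 = -2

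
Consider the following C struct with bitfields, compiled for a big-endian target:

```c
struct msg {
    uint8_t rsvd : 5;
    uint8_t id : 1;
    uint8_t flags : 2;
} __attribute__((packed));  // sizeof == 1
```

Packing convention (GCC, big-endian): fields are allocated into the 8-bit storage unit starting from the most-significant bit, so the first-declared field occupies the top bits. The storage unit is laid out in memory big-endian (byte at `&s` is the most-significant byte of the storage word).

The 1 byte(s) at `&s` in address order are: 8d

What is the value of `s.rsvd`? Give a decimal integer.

[0]=0x8d (big-endian) → word 0x8d
rsvd [3+:5] = (word>>3) & 0x1f = 17  ←
id [2+:1] = (word>>2) & 0x1 = 1
flags [0+:2] = (word>>0) & 0x3 = 1

17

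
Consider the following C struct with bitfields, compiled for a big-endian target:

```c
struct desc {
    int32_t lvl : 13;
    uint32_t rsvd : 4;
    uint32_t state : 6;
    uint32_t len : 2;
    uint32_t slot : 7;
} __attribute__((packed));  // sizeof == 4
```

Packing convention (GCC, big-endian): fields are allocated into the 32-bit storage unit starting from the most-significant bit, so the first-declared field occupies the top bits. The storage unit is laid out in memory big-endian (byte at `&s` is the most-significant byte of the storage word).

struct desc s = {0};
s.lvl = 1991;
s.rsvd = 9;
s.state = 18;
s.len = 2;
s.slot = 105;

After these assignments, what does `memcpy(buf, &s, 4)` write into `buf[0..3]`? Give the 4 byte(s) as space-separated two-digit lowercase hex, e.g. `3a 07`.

3e 3c a5 69

[19+:13] lvl=1991 & 0x1fff = 0x7c7; word=0x3e380000
[15+:4] rsvd=9 & 0xf = 0x9; word=0x3e3c8000
[9+:6] state=18 & 0x3f = 0x12; word=0x3e3ca400
[7+:2] len=2 & 0x3 = 0x2; word=0x3e3ca500
[0+:7] slot=105 & 0x7f = 0x69; word=0x3e3ca569
word = 0x3e3ca569 → big-endian bytes:
  [0]=0x3e  [1]=0x3c  [2]=0xa5  [3]=0x69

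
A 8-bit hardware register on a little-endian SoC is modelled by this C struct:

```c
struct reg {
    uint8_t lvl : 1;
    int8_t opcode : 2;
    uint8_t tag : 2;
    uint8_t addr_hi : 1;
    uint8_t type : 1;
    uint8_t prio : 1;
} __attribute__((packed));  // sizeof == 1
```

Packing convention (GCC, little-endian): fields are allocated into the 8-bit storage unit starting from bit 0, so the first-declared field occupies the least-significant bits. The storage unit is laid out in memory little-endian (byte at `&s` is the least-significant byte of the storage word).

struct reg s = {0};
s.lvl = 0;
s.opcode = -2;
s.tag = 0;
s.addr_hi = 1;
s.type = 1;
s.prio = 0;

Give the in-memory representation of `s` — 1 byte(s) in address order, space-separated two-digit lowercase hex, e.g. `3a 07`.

64

[0+:1] lvl=0 & 0x1 = 0x0; word=0x00
[1+:2] opcode=-2 & 0x3 = 0x2; word=0x04
[3+:2] tag=0 & 0x3 = 0x0; word=0x04
[5+:1] addr_hi=1 & 0x1 = 0x1; word=0x24
[6+:1] type=1 & 0x1 = 0x1; word=0x64
[7+:1] prio=0 & 0x1 = 0x0; word=0x64
word = 0x64 → little-endian bytes:
  [0]=0x64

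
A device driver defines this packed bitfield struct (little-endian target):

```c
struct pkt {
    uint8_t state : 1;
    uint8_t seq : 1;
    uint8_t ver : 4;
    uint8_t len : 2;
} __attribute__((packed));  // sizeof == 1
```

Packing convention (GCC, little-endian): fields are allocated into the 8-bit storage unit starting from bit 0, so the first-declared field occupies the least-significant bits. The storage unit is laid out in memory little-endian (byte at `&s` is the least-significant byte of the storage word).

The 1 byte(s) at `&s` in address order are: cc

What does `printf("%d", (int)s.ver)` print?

3

[0]=0xcc (little-endian) → word 0xcc
state:1 @ bit 0 → (0xcc>>0)&0x1 = 0x0
seq:1 @ bit 1 → (0xcc>>1)&0x1 = 0x0
ver:4 @ bit 2 → (0xcc>>2)&0xf = 0x3  ←
len:2 @ bit 6 → (0xcc>>6)&0x3 = 0x3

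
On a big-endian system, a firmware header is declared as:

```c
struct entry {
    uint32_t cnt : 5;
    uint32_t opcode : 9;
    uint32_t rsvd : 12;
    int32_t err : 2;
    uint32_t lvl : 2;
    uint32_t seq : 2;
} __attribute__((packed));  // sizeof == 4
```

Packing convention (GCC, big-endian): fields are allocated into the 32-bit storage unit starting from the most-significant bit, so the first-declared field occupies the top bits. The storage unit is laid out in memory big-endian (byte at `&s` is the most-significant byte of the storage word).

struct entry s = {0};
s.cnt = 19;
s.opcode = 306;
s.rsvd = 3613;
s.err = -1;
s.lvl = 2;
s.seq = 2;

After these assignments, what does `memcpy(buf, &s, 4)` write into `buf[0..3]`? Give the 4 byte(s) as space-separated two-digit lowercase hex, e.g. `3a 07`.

9c cb 87 7a

[27+:5] cnt=19 & 0x1f = 0x13; word=0x98000000
[18+:9] opcode=306 & 0x1ff = 0x132; word=0x9cc80000
[6+:12] rsvd=3613 & 0xfff = 0xe1d; word=0x9ccb8740
[4+:2] err=-1 & 0x3 = 0x3; word=0x9ccb8770
[2+:2] lvl=2 & 0x3 = 0x2; word=0x9ccb8778
[0+:2] seq=2 & 0x3 = 0x2; word=0x9ccb877a
word = 0x9ccb877a → big-endian bytes:
  [0]=0x9c  [1]=0xcb  [2]=0x87  [3]=0x7a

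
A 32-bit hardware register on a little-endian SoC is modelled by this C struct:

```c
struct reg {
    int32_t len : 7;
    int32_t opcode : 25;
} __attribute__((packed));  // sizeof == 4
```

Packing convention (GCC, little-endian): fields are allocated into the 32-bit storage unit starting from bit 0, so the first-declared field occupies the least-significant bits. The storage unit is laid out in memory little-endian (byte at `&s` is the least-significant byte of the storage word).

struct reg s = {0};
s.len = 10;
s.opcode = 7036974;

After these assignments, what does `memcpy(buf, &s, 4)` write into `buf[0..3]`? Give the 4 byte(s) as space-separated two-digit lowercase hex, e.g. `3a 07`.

len:7 = 10 → 0xa << 0 → word 0x0000000a
opcode:25 = 7036974 → 0x6b602e << 7 → word 0x35b0170a
word = 0x35b0170a → little-endian bytes:
  [0]=0x0a  [1]=0x17  [2]=0xb0  [3]=0x35

0a 17 b0 35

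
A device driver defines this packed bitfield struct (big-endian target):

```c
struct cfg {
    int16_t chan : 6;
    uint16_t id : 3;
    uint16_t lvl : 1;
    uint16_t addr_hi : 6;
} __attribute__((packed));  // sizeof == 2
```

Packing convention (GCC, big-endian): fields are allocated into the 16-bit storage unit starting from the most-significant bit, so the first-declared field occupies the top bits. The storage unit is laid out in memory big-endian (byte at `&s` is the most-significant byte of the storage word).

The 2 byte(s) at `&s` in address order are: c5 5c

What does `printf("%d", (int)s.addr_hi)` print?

28

[0]=0xc5 [1]=0x5c (big-endian) → word 0xc55c
chan [10+:6] = (word>>10) & 0x3f = 49
id [7+:3] = (word>>7) & 0x7 = 2
lvl [6+:1] = (word>>6) & 0x1 = 1
addr_hi [0+:6] = (word>>0) & 0x3f = 28  ←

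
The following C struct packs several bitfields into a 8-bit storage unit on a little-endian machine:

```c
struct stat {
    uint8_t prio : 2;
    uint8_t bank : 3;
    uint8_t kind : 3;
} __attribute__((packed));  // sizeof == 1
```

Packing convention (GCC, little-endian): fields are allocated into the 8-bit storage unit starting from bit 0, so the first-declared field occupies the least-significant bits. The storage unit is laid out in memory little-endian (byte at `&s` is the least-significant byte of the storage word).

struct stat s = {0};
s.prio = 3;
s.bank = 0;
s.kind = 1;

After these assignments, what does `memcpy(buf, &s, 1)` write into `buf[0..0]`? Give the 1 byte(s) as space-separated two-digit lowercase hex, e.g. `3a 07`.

prio (2b) val=3 bits=0x3 at bit 0: 0x03
bank (3b) val=0 bits=0x0 at bit 2: 0x03
kind (3b) val=1 bits=0x1 at bit 5: 0x23
word = 0x23 → little-endian bytes:
  [0]=0x23

23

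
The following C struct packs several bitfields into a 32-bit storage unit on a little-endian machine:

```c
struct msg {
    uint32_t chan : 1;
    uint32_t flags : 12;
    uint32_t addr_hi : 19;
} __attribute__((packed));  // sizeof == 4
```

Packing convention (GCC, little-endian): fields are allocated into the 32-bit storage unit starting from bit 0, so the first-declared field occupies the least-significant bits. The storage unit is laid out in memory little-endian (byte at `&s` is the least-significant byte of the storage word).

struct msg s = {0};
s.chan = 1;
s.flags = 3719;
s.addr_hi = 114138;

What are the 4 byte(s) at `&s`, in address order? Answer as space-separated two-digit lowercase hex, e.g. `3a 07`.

0f 5d bb 37

chan (1b) val=1 bits=0x1 at bit 0: 0x00000001
flags (12b) val=3719 bits=0xe87 at bit 1: 0x00001d0f
addr_hi (19b) val=114138 bits=0x1bdda at bit 13: 0x37bb5d0f
word = 0x37bb5d0f → little-endian bytes:
  [0]=0x0f  [1]=0x5d  [2]=0xbb  [3]=0x37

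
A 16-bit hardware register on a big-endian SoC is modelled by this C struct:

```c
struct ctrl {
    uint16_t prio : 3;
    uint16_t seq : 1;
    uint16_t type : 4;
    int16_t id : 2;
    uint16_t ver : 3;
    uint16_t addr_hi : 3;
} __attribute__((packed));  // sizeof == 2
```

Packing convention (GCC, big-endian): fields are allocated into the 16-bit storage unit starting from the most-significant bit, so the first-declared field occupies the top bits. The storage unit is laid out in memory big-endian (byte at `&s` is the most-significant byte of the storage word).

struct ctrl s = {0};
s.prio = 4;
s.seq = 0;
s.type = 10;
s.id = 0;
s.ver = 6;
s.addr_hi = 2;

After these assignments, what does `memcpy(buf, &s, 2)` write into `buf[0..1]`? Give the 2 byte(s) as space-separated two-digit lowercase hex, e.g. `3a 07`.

8a 32

[13+:3] prio=4 & 0x7 = 0x4; word=0x8000
[12+:1] seq=0 & 0x1 = 0x0; word=0x8000
[8+:4] type=10 & 0xf = 0xa; word=0x8a00
[6+:2] id=0 & 0x3 = 0x0; word=0x8a00
[3+:3] ver=6 & 0x7 = 0x6; word=0x8a30
[0+:3] addr_hi=2 & 0x7 = 0x2; word=0x8a32
word = 0x8a32 → big-endian bytes:
  [0]=0x8a  [1]=0x32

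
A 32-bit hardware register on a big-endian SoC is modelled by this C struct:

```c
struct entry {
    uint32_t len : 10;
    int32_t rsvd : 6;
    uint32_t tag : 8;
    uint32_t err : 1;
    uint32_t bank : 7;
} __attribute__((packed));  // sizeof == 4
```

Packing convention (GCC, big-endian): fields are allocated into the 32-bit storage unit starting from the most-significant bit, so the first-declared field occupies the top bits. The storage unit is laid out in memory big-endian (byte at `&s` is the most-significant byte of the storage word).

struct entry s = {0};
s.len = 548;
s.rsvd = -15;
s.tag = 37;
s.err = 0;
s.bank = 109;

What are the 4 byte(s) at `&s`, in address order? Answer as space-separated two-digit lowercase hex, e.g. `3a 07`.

89 31 25 6d

len:10 = 548 → 0x224 << 22 → word 0x89000000
rsvd:6 = -15 → 0x31 << 16 → word 0x89310000
tag:8 = 37 → 0x25 << 8 → word 0x89312500
err:1 = 0 → 0x0 << 7 → word 0x89312500
bank:7 = 109 → 0x6d << 0 → word 0x8931256d
word = 0x8931256d → big-endian bytes:
  [0]=0x89  [1]=0x31  [2]=0x25  [3]=0x6d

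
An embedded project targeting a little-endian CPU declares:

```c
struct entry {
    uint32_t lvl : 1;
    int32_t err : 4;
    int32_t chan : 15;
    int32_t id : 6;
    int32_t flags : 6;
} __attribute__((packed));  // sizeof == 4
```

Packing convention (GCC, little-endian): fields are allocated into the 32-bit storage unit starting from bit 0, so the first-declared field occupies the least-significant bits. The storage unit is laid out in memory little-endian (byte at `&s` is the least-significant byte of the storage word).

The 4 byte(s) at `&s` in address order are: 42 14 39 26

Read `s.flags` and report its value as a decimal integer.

9

[0]=0x42 [1]=0x14 [2]=0x39 [3]=0x26 (little-endian) → word 0x26391442
lvl:1 @ bit 0 → (0x26391442>>0)&0x1 = 0x0
err:4 @ bit 1 → (0x26391442>>1)&0xf = 0x1
chan:15 @ bit 5 → (0x26391442>>5)&0x7fff = 0x48a2
id:6 @ bit 20 → (0x26391442>>20)&0x3f = 0x23
flags:6 @ bit 26 → (0x26391442>>26)&0x3f = 0x9  ←
flags signed 6b, MSB=0: value = 9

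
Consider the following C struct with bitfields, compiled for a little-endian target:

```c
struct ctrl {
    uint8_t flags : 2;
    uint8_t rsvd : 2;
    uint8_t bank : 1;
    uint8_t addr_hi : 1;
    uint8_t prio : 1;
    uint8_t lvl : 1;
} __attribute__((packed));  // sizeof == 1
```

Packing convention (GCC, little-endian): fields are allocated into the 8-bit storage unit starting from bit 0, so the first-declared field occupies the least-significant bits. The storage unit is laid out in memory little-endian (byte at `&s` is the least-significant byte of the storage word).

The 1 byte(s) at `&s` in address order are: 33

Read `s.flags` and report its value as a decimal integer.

[0]=0x33 (little-endian) → word 0x33
flags:2 @ bit 0 → (0x33>>0)&0x3 = 0x3  ←
rsvd:2 @ bit 2 → (0x33>>2)&0x3 = 0x0
bank:1 @ bit 4 → (0x33>>4)&0x1 = 0x1
addr_hi:1 @ bit 5 → (0x33>>5)&0x1 = 0x1
prio:1 @ bit 6 → (0x33>>6)&0x1 = 0x0
lvl:1 @ bit 7 → (0x33>>7)&0x1 = 0x0

3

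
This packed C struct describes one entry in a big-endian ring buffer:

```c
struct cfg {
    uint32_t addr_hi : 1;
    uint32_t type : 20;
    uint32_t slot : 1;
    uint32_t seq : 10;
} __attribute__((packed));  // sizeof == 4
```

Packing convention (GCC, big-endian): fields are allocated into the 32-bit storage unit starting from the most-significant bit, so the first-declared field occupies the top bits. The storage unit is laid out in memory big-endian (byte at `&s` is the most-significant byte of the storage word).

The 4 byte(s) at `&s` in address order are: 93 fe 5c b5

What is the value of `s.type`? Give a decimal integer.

163787

[0]=0x93 [1]=0xfe [2]=0x5c [3]=0xb5 (big-endian) → word 0x93fe5cb5
addr_hi [31+:1] = (word>>31) & 0x1 = 1
type [11+:20] = (word>>11) & 0xfffff = 163787  ←
slot [10+:1] = (word>>10) & 0x1 = 1
seq [0+:10] = (word>>0) & 0x3ff = 181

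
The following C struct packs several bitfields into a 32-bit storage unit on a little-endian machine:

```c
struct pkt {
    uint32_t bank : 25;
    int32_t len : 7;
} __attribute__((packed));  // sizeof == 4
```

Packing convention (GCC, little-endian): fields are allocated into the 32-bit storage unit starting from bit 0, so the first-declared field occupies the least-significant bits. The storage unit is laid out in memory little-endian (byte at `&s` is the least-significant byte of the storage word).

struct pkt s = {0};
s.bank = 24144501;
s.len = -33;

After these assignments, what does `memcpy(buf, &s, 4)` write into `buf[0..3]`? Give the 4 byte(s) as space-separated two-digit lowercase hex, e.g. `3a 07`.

75 6a 70 bf

bank (25b) val=24144501 bits=0x1706a75 at bit 0: 0x01706a75
len (7b) val=-33 bits=0x5f at bit 25: 0xbf706a75
word = 0xbf706a75 → little-endian bytes:
  [0]=0x75  [1]=0x6a  [2]=0x70  [3]=0xbf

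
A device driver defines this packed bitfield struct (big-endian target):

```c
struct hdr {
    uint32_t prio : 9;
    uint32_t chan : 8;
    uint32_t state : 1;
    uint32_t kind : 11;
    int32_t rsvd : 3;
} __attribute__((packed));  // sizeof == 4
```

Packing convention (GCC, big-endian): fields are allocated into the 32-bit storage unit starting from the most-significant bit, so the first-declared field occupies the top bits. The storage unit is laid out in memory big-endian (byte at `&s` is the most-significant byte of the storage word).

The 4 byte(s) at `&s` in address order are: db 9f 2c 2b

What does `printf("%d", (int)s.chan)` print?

[0]=0xdb [1]=0x9f [2]=0x2c [3]=0x2b (big-endian) → word 0xdb9f2c2b
prio:9 @ bit 23 → (0xdb9f2c2b>>23)&0x1ff = 0x1b7
chan:8 @ bit 15 → (0xdb9f2c2b>>15)&0xff = 0x3e  ←
state:1 @ bit 14 → (0xdb9f2c2b>>14)&0x1 = 0x0
kind:11 @ bit 3 → (0xdb9f2c2b>>3)&0x7ff = 0x585
rsvd:3 @ bit 0 → (0xdb9f2c2b>>0)&0x7 = 0x3

62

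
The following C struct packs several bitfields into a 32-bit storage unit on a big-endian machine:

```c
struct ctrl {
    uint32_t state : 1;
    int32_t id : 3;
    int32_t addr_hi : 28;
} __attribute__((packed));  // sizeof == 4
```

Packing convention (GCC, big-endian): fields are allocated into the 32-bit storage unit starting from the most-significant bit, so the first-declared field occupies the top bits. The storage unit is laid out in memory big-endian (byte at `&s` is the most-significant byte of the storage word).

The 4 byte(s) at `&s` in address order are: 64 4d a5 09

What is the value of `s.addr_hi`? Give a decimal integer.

[0]=0x64 [1]=0x4d [2]=0xa5 [3]=0x09 (big-endian) → word 0x644da509
state [31+:1] = (word>>31) & 0x1 = 0
id [28+:3] = (word>>28) & 0x7 = 6
addr_hi [0+:28] = (word>>0) & 0xfffffff = 72197385  ←
addr_hi signed 28b, MSB=0: value = 72197385

72197385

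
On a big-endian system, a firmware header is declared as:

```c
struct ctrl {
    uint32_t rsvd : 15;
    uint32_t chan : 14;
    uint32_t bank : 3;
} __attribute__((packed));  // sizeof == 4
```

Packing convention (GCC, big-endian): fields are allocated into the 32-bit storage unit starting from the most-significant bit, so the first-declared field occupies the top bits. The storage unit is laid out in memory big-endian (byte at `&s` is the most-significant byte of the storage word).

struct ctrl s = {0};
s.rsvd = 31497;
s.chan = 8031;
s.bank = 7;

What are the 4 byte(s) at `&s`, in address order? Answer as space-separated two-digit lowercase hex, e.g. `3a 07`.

rsvd:15 = 31497 → 0x7b09 << 17 → word 0xf6120000
chan:14 = 8031 → 0x1f5f << 3 → word 0xf612faf8
bank:3 = 7 → 0x7 << 0 → word 0xf612faff
word = 0xf612faff → big-endian bytes:
  [0]=0xf6  [1]=0x12  [2]=0xfa  [3]=0xff

f6 12 fa ff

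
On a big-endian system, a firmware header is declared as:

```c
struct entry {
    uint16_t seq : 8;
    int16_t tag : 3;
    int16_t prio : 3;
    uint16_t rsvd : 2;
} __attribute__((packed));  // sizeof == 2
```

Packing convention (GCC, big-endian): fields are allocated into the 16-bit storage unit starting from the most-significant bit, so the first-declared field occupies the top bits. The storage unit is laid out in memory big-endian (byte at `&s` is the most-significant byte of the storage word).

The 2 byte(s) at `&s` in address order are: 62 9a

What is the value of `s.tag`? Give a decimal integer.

-4

[0]=0x62 [1]=0x9a (big-endian) → word 0x629a
seq:8 @ bit 8 → (0x629a>>8)&0xff = 0x62
tag:3 @ bit 5 → (0x629a>>5)&0x7 = 0x4  ←
prio:3 @ bit 2 → (0x629a>>2)&0x7 = 0x6
rsvd:2 @ bit 0 → (0x629a>>0)&0x3 = 0x2
tag signed 3b, MSB=1: 4 - 8 = -4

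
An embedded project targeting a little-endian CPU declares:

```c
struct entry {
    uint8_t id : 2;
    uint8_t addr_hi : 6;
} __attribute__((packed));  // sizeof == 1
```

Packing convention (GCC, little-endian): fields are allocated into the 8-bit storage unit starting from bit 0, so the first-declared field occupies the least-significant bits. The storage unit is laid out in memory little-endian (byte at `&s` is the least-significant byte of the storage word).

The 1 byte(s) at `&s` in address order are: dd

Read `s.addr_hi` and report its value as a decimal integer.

[0]=0xdd (little-endian) → word 0xdd
id [0+:2] = (word>>0) & 0x3 = 1
addr_hi [2+:6] = (word>>2) & 0x3f = 55  ←

55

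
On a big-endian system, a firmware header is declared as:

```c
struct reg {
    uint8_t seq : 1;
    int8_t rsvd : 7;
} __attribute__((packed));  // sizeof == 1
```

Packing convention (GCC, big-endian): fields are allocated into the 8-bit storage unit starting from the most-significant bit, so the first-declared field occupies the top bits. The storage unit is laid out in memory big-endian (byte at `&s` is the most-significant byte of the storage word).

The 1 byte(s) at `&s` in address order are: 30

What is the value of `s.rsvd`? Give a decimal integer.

48

[0]=0x30 (big-endian) → word 0x30
seq [7+:1] = (word>>7) & 0x1 = 0
rsvd [0+:7] = (word>>0) & 0x7f = 48  ←
rsvd signed 7b, MSB=0: value = 48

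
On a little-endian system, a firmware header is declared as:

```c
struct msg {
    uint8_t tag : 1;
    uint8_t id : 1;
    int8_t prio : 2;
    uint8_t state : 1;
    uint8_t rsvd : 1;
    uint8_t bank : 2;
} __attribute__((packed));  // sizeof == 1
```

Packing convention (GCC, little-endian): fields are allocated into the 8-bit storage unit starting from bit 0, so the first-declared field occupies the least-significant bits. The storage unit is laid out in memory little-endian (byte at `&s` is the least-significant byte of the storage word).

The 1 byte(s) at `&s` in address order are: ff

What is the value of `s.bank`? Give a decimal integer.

3

[0]=0xff (little-endian) → word 0xff
tag [0+:1] = (word>>0) & 0x1 = 1
id [1+:1] = (word>>1) & 0x1 = 1
prio [2+:2] = (word>>2) & 0x3 = 3
state [4+:1] = (word>>4) & 0x1 = 1
rsvd [5+:1] = (word>>5) & 0x1 = 1
bank [6+:2] = (word>>6) & 0x3 = 3  ←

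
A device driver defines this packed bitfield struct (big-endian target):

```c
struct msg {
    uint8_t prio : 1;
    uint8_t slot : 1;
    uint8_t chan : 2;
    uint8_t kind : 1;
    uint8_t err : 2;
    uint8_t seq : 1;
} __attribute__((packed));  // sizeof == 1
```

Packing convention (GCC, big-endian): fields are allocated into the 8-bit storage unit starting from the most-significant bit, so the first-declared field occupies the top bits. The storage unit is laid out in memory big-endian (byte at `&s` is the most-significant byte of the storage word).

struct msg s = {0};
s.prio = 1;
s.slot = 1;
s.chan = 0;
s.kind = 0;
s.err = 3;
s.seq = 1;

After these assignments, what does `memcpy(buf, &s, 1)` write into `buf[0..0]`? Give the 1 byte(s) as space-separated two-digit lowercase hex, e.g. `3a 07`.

prio (1b) val=1 bits=0x1 at bit 7: 0x80
slot (1b) val=1 bits=0x1 at bit 6: 0xc0
chan (2b) val=0 bits=0x0 at bit 4: 0xc0
kind (1b) val=0 bits=0x0 at bit 3: 0xc0
err (2b) val=3 bits=0x3 at bit 1: 0xc6
seq (1b) val=1 bits=0x1 at bit 0: 0xc7
word = 0xc7 → big-endian bytes:
  [0]=0xc7

c7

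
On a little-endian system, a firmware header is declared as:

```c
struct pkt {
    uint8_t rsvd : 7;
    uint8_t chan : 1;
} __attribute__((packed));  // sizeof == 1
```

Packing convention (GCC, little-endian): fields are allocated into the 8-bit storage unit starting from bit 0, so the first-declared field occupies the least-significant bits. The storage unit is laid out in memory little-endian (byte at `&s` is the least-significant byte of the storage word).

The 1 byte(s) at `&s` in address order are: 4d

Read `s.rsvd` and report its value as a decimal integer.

77

[0]=0x4d (little-endian) → word 0x4d
rsvd:7 @ bit 0 → (0x4d>>0)&0x7f = 0x4d  ←
chan:1 @ bit 7 → (0x4d>>7)&0x1 = 0x0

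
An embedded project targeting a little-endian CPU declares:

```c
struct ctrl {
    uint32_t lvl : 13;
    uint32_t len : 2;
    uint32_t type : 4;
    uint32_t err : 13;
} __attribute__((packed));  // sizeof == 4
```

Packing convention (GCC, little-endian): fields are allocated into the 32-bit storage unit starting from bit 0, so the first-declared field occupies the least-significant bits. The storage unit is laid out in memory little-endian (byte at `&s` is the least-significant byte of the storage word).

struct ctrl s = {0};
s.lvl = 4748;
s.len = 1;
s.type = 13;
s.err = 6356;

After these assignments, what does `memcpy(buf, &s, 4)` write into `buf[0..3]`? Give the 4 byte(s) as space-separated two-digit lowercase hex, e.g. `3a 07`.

8c b2 a6 c6

lvl:13 = 4748 → 0x128c << 0 → word 0x0000128c
len:2 = 1 → 0x1 << 13 → word 0x0000328c
type:4 = 13 → 0xd << 15 → word 0x0006b28c
err:13 = 6356 → 0x18d4 << 19 → word 0xc6a6b28c
word = 0xc6a6b28c → little-endian bytes:
  [0]=0x8c  [1]=0xb2  [2]=0xa6  [3]=0xc6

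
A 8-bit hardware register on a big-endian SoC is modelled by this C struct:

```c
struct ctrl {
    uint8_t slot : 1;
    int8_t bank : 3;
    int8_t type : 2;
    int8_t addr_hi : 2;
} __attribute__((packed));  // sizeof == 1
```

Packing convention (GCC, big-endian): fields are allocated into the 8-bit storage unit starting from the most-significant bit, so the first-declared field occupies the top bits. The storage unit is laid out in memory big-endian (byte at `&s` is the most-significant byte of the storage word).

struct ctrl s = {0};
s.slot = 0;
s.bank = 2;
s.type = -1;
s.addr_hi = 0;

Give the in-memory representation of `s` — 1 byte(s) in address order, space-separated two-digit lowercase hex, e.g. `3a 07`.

2c

slot (1b) val=0 bits=0x0 at bit 7: 0x00
bank (3b) val=2 bits=0x2 at bit 4: 0x20
type (2b) val=-1 bits=0x3 at bit 2: 0x2c
addr_hi (2b) val=0 bits=0x0 at bit 0: 0x2c
word = 0x2c → big-endian bytes:
  [0]=0x2c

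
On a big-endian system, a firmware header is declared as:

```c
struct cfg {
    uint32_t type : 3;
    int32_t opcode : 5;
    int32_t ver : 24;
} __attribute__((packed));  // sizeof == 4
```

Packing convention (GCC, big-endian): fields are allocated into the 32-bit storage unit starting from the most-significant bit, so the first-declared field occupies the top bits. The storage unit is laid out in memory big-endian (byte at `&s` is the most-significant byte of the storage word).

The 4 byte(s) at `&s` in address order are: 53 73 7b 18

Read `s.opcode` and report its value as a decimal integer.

-13

[0]=0x53 [1]=0x73 [2]=0x7b [3]=0x18 (big-endian) → word 0x53737b18
type [29+:3] = (word>>29) & 0x7 = 2
opcode [24+:5] = (word>>24) & 0x1f = 19  ←
ver [0+:24] = (word>>0) & 0xffffff = 7568152
opcode signed 5b, MSB=1: 19 - 32 = -13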